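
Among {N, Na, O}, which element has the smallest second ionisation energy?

The second ionization energy removes an electron from the +1 ion. For each element: N⁺ still has 4 valence electrons; Na⁺ is the bare [Ne] core; O⁺ still has 5 valence electrons.
Breaking into a closed-shell core is much more expensive than removing a leftover valence electron — Na has the largest IE_2 here.
Valence configurations: N⁺ [He]2s²2p², O⁺ [He]2s²2p³.
The numbers (kJ/mol): N 2856, Na 4562, O 3388.
Hence IE_2: N < O < Na.

N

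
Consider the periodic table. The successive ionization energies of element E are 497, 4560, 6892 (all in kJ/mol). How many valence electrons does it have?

1

Look for the largest jump between consecutive ionization energies: IE2/IE1 ≈ 9.2, far larger than any earlier ratio.
That jump marks the point where a core electron is being removed. So the atom has 1 valence electron.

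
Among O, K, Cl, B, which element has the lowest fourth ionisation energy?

Cl

Consider each +3 ion: O³⁺ still has 3 valence electrons; K³⁺ is already 2 electrons into the core; Cl³⁺ still has 4 valence electrons; B³⁺ is the bare [He] core.
Usually core removal costs more than valence removal, but here the competition is close: a tightly held n=2 valence electron can cost more to remove than an n=3 core electron, so the actual values have to decide it.
Valence configurations: O³⁺ [He]2s²2p¹, Cl³⁺ [Ne]3s²3p².
Approximate IE_4 values (kJ/mol): O 7469, K 5877, Cl 5159, B 25026.
Putting it together, IE_4: Cl < K < O < B.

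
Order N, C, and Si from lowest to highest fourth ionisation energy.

Si, C, N

After 3 electrons have been removed, what remains? N³⁺ still has 2 valence electrons; C³⁺ still has 1 valence electron; Si³⁺ still has 1 valence electron.
All are still removing valence electrons, so compare the +3 ions as you would atoms: IE_4 generally rises across a period (higher Z_eff) and falls down a group (larger shell), subject to the usual subshell exceptions.
Valence configurations: N³⁺ [He]2s², C³⁺ [He]2s¹, Si³⁺ [Ne]3s¹.
Tabulated IE_4 (kJ/mol): N 7475, C 6223, Si 4356.
Overall IE_4 order: Si < C < N.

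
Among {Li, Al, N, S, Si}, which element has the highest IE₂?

Li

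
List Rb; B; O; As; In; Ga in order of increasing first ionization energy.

Rb < In < Ga < B < As < O

B is in period 2, group 13; O is in period 2, group 16; Ga is in period 4, group 13; As is in period 4, group 15; Rb is in period 5, group 1; In is in period 5, group 13.
IE₁ increases left→right with effective nuclear charge and decreases top→bottom as the valence shell moves farther out.
Neither a single period nor a single group — weigh both effects.
In > Rb: both are in period 5; the period trend gives In the larger value.
Ga > In: they share group 13; the group trend gives Ga the larger value.
B > Ga: they share group 13; the group trend gives B the larger value.
As > B: period and group pull opposite ways; the across-period shift dominates (947 vs 801 kJ/mol).
O > As: relative to As, both the across-period and down-group shifts push O's first ionization energy up.
For reference (kJ/mol): B 801, O 1314, Ga 579, As 947, Rb 403, In 558.
So from lowest to highest: Rb < In < Ga < B < As < O.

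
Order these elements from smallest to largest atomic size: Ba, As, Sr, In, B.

B is in period 2, group 13; As is in period 4, group 15; Sr is in period 5, group 2; In is in period 5, group 13; Ba is in period 6, group 2.
Across a period the added protons contract the valence shell; down a group each new principal shell makes the atom larger.
These span different periods and groups, so the two trends combine.
As > B: period and group pull opposite ways; the down-group shift dominates (121 vs 85 pm).
In > As: both effects reinforce here, so In is clearly the larger of the two.
Sr > In: both are in period 5; the period trend gives Sr the larger value.
Ba > Sr: Ba sits below Sr in group 2, so the down-group effect alone puts Ba larger.
For reference (pm): B 85, As 121, Sr 185, In 142, Ba 196.
So from smallest to largest: B < As < In < Sr < Ba.

B < As < In < Sr < Ba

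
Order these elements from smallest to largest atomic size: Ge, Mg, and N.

N is in period 2, group 15; Mg is in period 3, group 2; Ge is in period 4, group 14.
Atomic radius shrinks across a period as nuclear charge pulls the same shell inward, and grows down a group as new shells are added.
Here both period and group differ, so the two effects have to be weighed against each other.
Ge > N: relative to N, both the across-period and down-group shifts push Ge's atomic radius up.
Mg > Ge: period and group pull opposite ways; the across-period shift dominates (139 vs 121 pm).
Tabulated atomic radius (pm): N 71, Mg 139, Ge 121.
So from smallest to largest: N < Ge < Mg.

N < Ge < Mg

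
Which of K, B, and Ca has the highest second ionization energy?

The second ionization energy removes an electron from the +1 ion. For each element: K⁺ is the bare [Ar] core; B⁺ still has 2 valence electrons; Ca⁺ still has 1 valence electron.
Breaking into a closed-shell core is much more expensive than removing a leftover valence electron — K has the largest IE_2 here.
Valence configurations: B⁺ [He]2s², Ca⁺ [Ar]4s¹.
Tabulated IE_2 (kJ/mol): K 3052, B 2427, Ca 1145.
So the second ionization energies run Ca < B < K.

K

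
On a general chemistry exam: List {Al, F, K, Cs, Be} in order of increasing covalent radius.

F, Be, Al, K, Cs

Moving right in a period, electrons are added to the same shell under a stronger nuclear pull, so atoms get smaller; moving down, a new shell is opened and atoms get larger.
Neither a single period nor a single group — weigh both effects.
Be > F: both are in period 2; the period trend gives Be the larger value.
Al > Be: the two effects oppose for this pair; the down-group effect wins (126 vs 102 pm).
K > Al: relative to Al, both the across-period and down-group shifts push K's atomic radius up.
Cs > K: Cs sits below K in group 1, so the down-group effect alone puts Cs larger.
Tabulated atomic radius (pm): Be 102, F 64, Al 126, K 196, Cs 232.
So from smallest to largest: F < Be < Al < K < Cs.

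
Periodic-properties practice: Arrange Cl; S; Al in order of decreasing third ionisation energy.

IE_3 is the cost of taking one more electron from the +2 cation: Cl²⁺ still has 5 valence electrons; S²⁺ still has 4 valence electrons; Al²⁺ still has 1 valence electron.
All are still removing valence electrons, so compare the +2 ions as you would atoms: IE_3 generally rises across a period (higher Z_eff) and falls down a group (larger shell), subject to the usual subshell exceptions.
Valence configurations: Cl²⁺ [Ne]3s²3p³, S²⁺ [Ne]3s²3p², Al²⁺ [Ne]3s¹.
Approximate IE_3 values (kJ/mol): Cl 3822, S 3357, Al 2745.
Overall IE_3 order: Al < S < Cl.

Cl > S > Al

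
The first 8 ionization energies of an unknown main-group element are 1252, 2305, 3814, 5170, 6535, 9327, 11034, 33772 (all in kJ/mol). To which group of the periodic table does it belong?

Group 17

Look for the largest jump between consecutive ionization energies: IE8/IE7 ≈ 3.1, far larger than any earlier ratio.
That jump marks the point where a core electron is being removed. So the atom has 7 valence electrons.
A main-group element with 7 valence electrons is in group 17.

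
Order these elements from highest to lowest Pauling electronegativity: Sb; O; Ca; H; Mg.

H is in period 1, group 1; O is in period 2, group 16; Mg is in period 3, group 2; Ca is in period 4, group 2; Sb is in period 5, group 15.
EN rises left→right (higher Z_eff, smaller atoms) and falls top→bottom (larger, more shielded atoms).
Here both period and group differ, so the two effects have to be weighed against each other.
Mg > Ca: they share group 2; the group trend gives Mg the larger value.
Sb > Mg: period and group pull opposite ways; the across-period shift dominates (2.05 vs 1.31).
H > Sb: period and group pull opposite ways; the down-group shift dominates (2.20 vs 2.05).
O > H: the two effects oppose for this pair; the across-period effect wins (3.44 vs 2.20).
For reference (Pauling): H 2.20, O 3.44, Mg 1.31, Ca 1.00, Sb 2.05.
So from highest to lowest: O > H > Sb > Mg > Ca.

O > H > Sb > Mg > Ca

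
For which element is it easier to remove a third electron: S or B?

After 2 electrons have been removed, what remains? S²⁺ still has 4 valence electrons; B²⁺ still has 1 valence electron.
All are still removing valence electrons, so compare the +2 ions as you would atoms: IE_3 generally rises across a period (higher Z_eff) and falls down a group (larger shell), subject to the usual subshell exceptions.
Valence configurations: S²⁺ [Ne]3s²3p², B²⁺ [He]2s¹.
Tabulated IE_3 (kJ/mol): S 3357, B 3660.
Putting it together, IE_3: S < B.

S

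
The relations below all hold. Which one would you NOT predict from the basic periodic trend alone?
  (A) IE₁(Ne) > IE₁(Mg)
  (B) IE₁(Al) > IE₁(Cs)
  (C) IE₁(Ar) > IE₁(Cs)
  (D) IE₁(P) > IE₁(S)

(D)

The general trend: first ionisation energy increases across a period and decreases down a group.
(A) Ne (period 2, group 18) vs Mg (period 3, group 2): the stated order agrees with the simple trend.
(B) Al (period 3, group 13) vs Cs (period 6, group 1): the stated order agrees with the simple trend.
(C) Ar (period 3, group 18) vs Cs (period 6, group 1): the stated order agrees with the simple trend.
(D) P (period 3, group 15) vs S (period 3, group 16): the stated order contradicts the simple trend.
The exception is (D): S (3p⁴) ionizes more easily than half-filled P (3p³) because the paired 3p electron in S is pushed out by e⁻–e⁻ repulsion.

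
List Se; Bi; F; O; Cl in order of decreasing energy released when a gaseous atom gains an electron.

O is in period 2, group 16; F is in period 2, group 17; Cl is in period 3, group 17; Se is in period 4, group 16; Bi is in period 6, group 15.
Adding an electron releases more energy for atoms nearer the top right (short of the noble gases).
Here both period and group differ, so the two effects have to be weighed against each other.
O > Bi: both effects reinforce here, so O is clearly the higher of the two.
Se > O: this pair runs against the simple trend — see the exception note.
F > Se: relative to Se, both the across-period and down-group shifts push F's electron affinity up.
Cl > F: this pair runs against the simple trend — see the exception note.
Note the exception: Se has a higher electron affinity than O, contrary to the simple trend — O's compact 2p subshell gives strong electron–electron repulsion on the added electron.
Note the exception: Cl has a higher electron affinity than F, contrary to the simple trend — F's small 2p subshell makes the incoming electron feel strong e⁻–e⁻ repulsion, so Cl actually releases more energy on gaining an electron.
Tabulated electron affinity (kJ/mol): O 141, F 328, Cl 349, Se 195, Bi 91.
So from highest to lowest: Cl > F > Se > O > Bi.

Cl > F > Se > O > Bi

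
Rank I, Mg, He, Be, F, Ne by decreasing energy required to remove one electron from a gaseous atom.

He is in period 1, group 18; Be is in period 2, group 2; F is in period 2, group 17; Ne is in period 2, group 18; Mg is in period 3, group 2; I is in period 5, group 17.
Removing the outermost electron gets harder across a period and easier down a group.
These span different periods and groups, so the two trends combine.
Be > Mg: they share group 2; the group trend gives Be the larger value.
I > Be: period and group pull opposite ways; the across-period shift dominates (1008 vs 900 kJ/mol).
F > I: they share group 17; the group trend gives F the larger value.
Ne > F: both are in period 2; the period trend gives Ne the larger value.
He > Ne: He sits above Ne in group 18, so the down-group effect alone puts He higher.
For reference (kJ/mol): He 2372, Be 900, F 1681, Ne 2081, Mg 738, I 1008.
So from highest to lowest: He > Ne > F > I > Be > Mg.

He > Ne > F > I > Be > Mg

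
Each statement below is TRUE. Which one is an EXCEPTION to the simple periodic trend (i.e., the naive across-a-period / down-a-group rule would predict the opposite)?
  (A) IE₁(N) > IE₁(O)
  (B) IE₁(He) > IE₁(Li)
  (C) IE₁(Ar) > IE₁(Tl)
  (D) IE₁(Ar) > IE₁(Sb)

The general trend: first ionization energy increases across a period and decreases down a group.
(A) N (period 2, group 15) vs O (period 2, group 16): the stated order contradicts the simple trend.
(B) He (period 1, group 18) vs Li (period 2, group 1): the stated order agrees with the simple trend.
(C) Ar (period 3, group 18) vs Tl (period 6, group 13): the stated order agrees with the simple trend.
(D) Ar (period 3, group 18) vs Sb (period 5, group 15): the stated order agrees with the simple trend.
The exception is (A): pairing an electron in O's 2p⁴ costs repulsion energy, so O ionizes more easily than half-filled N (2p³).

(A)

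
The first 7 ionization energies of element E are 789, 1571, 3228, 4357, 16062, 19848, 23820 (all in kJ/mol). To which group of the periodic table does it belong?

Look for the largest jump between consecutive ionization energies: IE5/IE4 ≈ 3.7, far larger than any earlier ratio.
That jump marks the point where a core electron is being removed. So the atom has 4 valence electrons.
A main-group element with 4 valence electrons is in group 14.

Group 14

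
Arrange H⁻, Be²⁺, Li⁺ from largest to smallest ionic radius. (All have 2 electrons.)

All of these have 2 electrons, so size is governed by nuclear charge alone: the more protons, the stronger the pull on the same electron cloud, and the smaller the ion.
Nuclear charges: Be²⁺ (Z=4), Li⁺ (Z=3), H⁻ (Z=1).
Largest to smallest: H⁻ > Li⁺ > Be²⁺.

H⁻ > Li⁺ > Be²⁺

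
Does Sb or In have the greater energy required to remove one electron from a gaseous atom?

In is in period 5, group 13; Sb is in period 5, group 15.
Across a period the outer electron is held more tightly (higher IE₁); down a group it sits in a higher shell, more shielded, and comes off more easily.
All lie in period 5, so first ionization energy increases left to right.
So Sb has the greater energy required to remove one electron from a gaseous atom (Sb > In).

Sb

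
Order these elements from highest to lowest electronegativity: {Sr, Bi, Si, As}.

As, Bi, Si, Sr

Si is in period 3, group 14; As is in period 4, group 15; Sr is in period 5, group 2; Bi is in period 6, group 15.
EN rises left→right (higher Z_eff, smaller atoms) and falls top→bottom (larger, more shielded atoms).
These span different periods and groups, so the two trends combine.
Si > Sr: both effects reinforce here, so Si is clearly the higher of the two.
Bi > Si: period and group pull opposite ways; the across-period shift dominates (2.02 vs 1.90).
As > Bi: As sits above Bi in group 15, so the down-group effect alone puts As higher.
Tabulated electronegativity (Pauling): Si 1.90, As 2.18, Sr 0.95, Bi 2.02.
So from highest to lowest: As > Bi > Si > Sr.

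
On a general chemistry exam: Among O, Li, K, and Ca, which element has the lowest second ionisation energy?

After 1 electron has been removed, what remains? O⁺ still has 5 valence electrons; Li⁺ is the bare [He] core; K⁺ is the bare [Ar] core; Ca⁺ still has 1 valence electron.
Usually core removal costs more than valence removal, but here the competition is close: a tightly held n=2 valence electron can cost more to remove than an n=3 core electron, so the actual values have to decide it.
Valence configurations: O⁺ [He]2s²2p³, Ca⁺ [Ar]4s¹.
Approximate IE_2 values (kJ/mol): O 3388, Li 7298, K 3052, Ca 1145.
Putting it together, IE_2: Ca < K < O < Li.

Ca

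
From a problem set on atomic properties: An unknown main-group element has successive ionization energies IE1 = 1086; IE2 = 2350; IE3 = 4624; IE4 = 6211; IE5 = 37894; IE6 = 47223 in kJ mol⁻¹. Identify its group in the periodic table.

Group 14

Look for the largest jump between consecutive ionization energies: IE5/IE4 ≈ 6.1, far larger than any earlier ratio.
That jump marks the point where a core electron is being removed. So the atom has 4 valence electrons.
A main-group element with 4 valence electrons is in group 14.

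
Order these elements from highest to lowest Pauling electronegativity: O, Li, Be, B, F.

Li is in period 2, group 1; Be is in period 2, group 2; B is in period 2, group 13; O is in period 2, group 16; F is in period 2, group 17.
Smaller atoms with higher effective nuclear charge are more electronegative.
All lie in period 2, so electronegativity increases left to right.
So from highest to lowest: F > O > B > Be > Li.

F > O > B > Be > Li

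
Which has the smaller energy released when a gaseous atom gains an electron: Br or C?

C is in period 2, group 14; Br is in period 4, group 17.
Adding an electron releases more energy for atoms nearer the top right (short of the noble gases).
Here both period and group differ, so the two effects have to be weighed against each other.
Br > C: the two effects oppose for this pair; the across-period effect wins (325 vs 122 kJ/mol).
Tabulated electron affinity (kJ/mol): C 122, Br 325.
So C has the smaller energy released when a gaseous atom gains an electron (C < Br).

C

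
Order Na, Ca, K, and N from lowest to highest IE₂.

Ca, N, K, Na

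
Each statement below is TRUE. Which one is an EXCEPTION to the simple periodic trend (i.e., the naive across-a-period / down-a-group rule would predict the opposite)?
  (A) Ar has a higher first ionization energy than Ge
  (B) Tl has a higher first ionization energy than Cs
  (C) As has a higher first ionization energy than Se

(C)

The general trend: first ionization energy increases across a period and decreases down a group.
(A) Ar (period 3, group 18) vs Ge (period 4, group 14): the stated order agrees with the simple trend.
(B) Tl (period 6, group 13) vs Cs (period 6, group 1): the stated order agrees with the simple trend.
(C) As (period 4, group 15) vs Se (period 4, group 16): the stated order contradicts the simple trend.
The exception is (C): Se (4p⁴) ionizes more easily than half-filled As (4p³).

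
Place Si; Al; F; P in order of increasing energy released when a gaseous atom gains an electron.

Al < P < Si < F

Adding an electron releases more energy for atoms nearer the top right (short of the noble gases).
These span different periods and groups, so the two trends combine.
P > Al: P lies to the right of Al in period 3, so the across-period effect alone puts P higher.
Si > P: this pair runs against the simple trend — see the exception note.
F > Si: relative to Si, both the across-period and down-group shifts push F's electron affinity up.
Note the exception: Si has a higher electron affinity than P, contrary to the simple trend — adding an electron to P's half-filled 3p³ is unfavourable, so Si (3p²) has the more exothermic EA.
For reference (kJ/mol): F 328, Al 42, Si 134, P 72.
So from lowest to highest: Al < P < Si < F.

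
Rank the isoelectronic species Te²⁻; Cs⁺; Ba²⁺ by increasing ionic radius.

Ba²⁺ < Cs⁺ < Te²⁻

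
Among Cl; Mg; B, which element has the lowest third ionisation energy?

IE_3 is the cost of taking one more electron from the +2 cation: Cl²⁺ still has 5 valence electrons; Mg²⁺ is the bare [Ne] core; B²⁺ still has 1 valence electron.
Pulling an electron out of a noble-gas core costs far more than removing a remaining valence electron, so Mg sits at the high end of IE_3.
Valence configurations: Cl²⁺ [Ne]3s²3p³, B²⁺ [He]2s¹.
Approximate IE_3 values (kJ/mol): Cl 3822, Mg 7733, B 3660.
Putting it together, IE_3: B < Cl < Mg.

B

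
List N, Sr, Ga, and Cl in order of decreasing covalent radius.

Atomic radius shrinks across a period as nuclear charge pulls the same shell inward, and grows down a group as new shells are added.
These span different periods and groups, so the two trends combine.
Cl > N: the two effects oppose for this pair; the down-group effect wins (99 vs 71 pm).
Ga > Cl: both effects reinforce here, so Ga is clearly the larger of the two.
Sr > Ga: both effects reinforce here, so Sr is clearly the larger of the two.
Approximate values (pm): N 71, Cl 99, Ga 124, Sr 185.
So from largest to smallest: Sr > Ga > Cl > N.

Sr, Ga, Cl, N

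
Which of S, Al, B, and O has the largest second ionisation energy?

IE_2 is the cost of taking one more electron from the +1 cation: S⁺ still has 5 valence electrons; Al⁺ still has 2 valence electrons; B⁺ still has 2 valence electrons; O⁺ still has 5 valence electrons.
All are still removing valence electrons, so compare the +1 ions as you would atoms: IE_2 generally rises across a period (higher Z_eff) and falls down a group (larger shell), subject to the usual subshell exceptions.
Valence configurations: S⁺ [Ne]3s²3p³, Al⁺ [Ne]3s², B⁺ [He]2s², O⁺ [He]2s²2p³.
Approximate IE_2 values (kJ/mol): S 2252, Al 1817, B 2427, O 3388.
Putting it together, IE_2: Al < S < B < O.

O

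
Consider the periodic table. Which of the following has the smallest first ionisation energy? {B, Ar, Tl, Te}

B is in period 2, group 13; Ar is in period 3, group 18; Te is in period 5, group 16; Tl is in period 6, group 13.
First ionization energy rises across a period (greater Z_eff holds electrons more tightly) and falls down a group (valence electrons are farther from the nucleus).
Neither a single period nor a single group — weigh both effects.
B > Tl: B sits above Tl in group 13, so the down-group effect alone puts B higher.
Te > B: the two effects oppose for this pair; the across-period effect wins (869 vs 801 kJ/mol).
Ar > Te: relative to Te, both the across-period and down-group shifts push Ar's first ionization energy up.
Tabulated first ionization energy (kJ/mol): B 801, Ar 1521, Te 869, Tl 589.
The smallest first ionisation energy among these belongs to Tl.

Tl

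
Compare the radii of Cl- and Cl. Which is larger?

Forming Cl- adds 1 electron to Cl. More electron–electron repulsion in the same shell, with unchanged nuclear charge, lets the cloud expand.
An anion is larger than its parent atom: Cl- > Cl.

Cl-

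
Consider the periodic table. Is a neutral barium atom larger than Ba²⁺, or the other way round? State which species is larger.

Forming Ba²⁺ removes 2 electrons from Ba. Fewer electrons for the same nuclear charge means less shielding and a higher Z_eff on the remaining electrons, and for main-group metals the entire outer shell is lost.
A cation is smaller than its parent atom: Ba²⁺ < Ba.

Ba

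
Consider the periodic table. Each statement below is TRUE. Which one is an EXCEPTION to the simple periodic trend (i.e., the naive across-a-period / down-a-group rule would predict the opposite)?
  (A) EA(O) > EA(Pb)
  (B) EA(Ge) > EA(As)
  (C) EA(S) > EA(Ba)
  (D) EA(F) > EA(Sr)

(B)

The general trend: electron affinity increases across a period and decreases down a group.
(A) O (period 2, group 16) vs Pb (period 6, group 14): the stated order agrees with the simple trend.
(B) Ge (period 4, group 14) vs As (period 4, group 15): the stated order contradicts the simple trend.
(C) S (period 3, group 16) vs Ba (period 6, group 2): the stated order agrees with the simple trend.
(D) F (period 2, group 17) vs Sr (period 5, group 2): the stated order agrees with the simple trend.
The exception is (B): adding an electron to As's half-filled 4p³ is unfavourable, so Ge (4p²) has the more exothermic EA.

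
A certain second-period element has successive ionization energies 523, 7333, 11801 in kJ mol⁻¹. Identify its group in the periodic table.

Group 1

Look for the largest jump between consecutive ionization energies: IE2/IE1 ≈ 14.0, far larger than any earlier ratio.
That jump marks the point where a core electron is being removed. So the atom has 1 valence electron.
A main-group element with 1 valence electron is in group 1.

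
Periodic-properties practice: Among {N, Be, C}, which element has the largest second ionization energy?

The second ionization energy removes an electron from the +1 ion. For each element: N⁺ still has 4 valence electrons; Be⁺ still has 1 valence electron; C⁺ still has 3 valence electrons.
All are still removing valence electrons, so compare the +1 ions as you would atoms: IE_2 generally rises across a period (higher Z_eff) and falls down a group (larger shell), subject to the usual subshell exceptions.
Valence configurations: N⁺ [He]2s²2p², Be⁺ [He]2s¹, C⁺ [He]2s²2p¹.
Tabulated IE_2 (kJ/mol): N 2856, Be 1757, C 2353.
Putting it together, IE_2: Be < C < N.

N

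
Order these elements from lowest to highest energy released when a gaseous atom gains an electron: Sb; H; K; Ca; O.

Adding an electron releases more energy for atoms nearer the top right (short of the noble gases).
Here both period and group differ, so the two effects have to be weighed against each other.
K > Ca: this pair runs against the simple trend — see the exception note.
H > K: H sits above K in group 1, so the down-group effect alone puts H higher.
Sb > H: period and group pull opposite ways; the across-period shift dominates (103 vs 73 kJ/mol).
O > Sb: both effects reinforce here, so O is clearly the higher of the two.
Note the exception: K has a higher electron affinity than Ca, contrary to the simple trend — adding an electron to Ca (ns²) has to open a new, higher-energy np subshell, which is unfavourable.
Tabulated electron affinity (kJ/mol): H 73, O 141, K 48, Ca 2, Sb 103.
So from lowest to highest: Ca < K < H < Sb < O.

Ca < K < H < Sb < O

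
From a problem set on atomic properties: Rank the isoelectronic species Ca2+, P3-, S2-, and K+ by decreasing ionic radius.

All of these have 18 electrons, so size is governed by nuclear charge alone: the more protons, the stronger the pull on the same electron cloud, and the smaller the ion.
Nuclear charges: Ca2+ (Z=20), K+ (Z=19), S2- (Z=16), P3- (Z=15).
Largest to smallest: P3- > S2- > K+ > Ca2+.

P3- > S2- > K+ > Ca2+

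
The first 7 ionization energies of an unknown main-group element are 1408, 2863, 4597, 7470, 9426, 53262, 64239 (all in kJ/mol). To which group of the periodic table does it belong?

Group 15

Look for the largest jump between consecutive ionization energies: IE6/IE5 ≈ 5.7, far larger than any earlier ratio.
That jump marks the point where a core electron is being removed. So the atom has 5 valence electrons.
A main-group element with 5 valence electrons is in group 15.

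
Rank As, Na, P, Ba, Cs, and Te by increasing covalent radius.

P < As < Te < Na < Ba < Cs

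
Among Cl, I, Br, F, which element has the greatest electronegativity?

Electronegativity increases across a period and decreases down a group, tracking effective nuclear charge and atomic size.
All are in group 17, so electronegativity increases up the group.
The greatest electronegativity among these belongs to F.

F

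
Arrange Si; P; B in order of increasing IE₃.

P < Si < B

IE_3 is the cost of taking one more electron from the +2 cation: Si²⁺ still has 2 valence electrons; P²⁺ still has 3 valence electrons; B²⁺ still has 1 valence electron.
All are still removing valence electrons, so compare the +2 ions as you would atoms: IE_3 generally rises across a period (higher Z_eff) and falls down a group (larger shell), subject to the usual subshell exceptions.
Valence configurations: Si²⁺ [Ne]3s², P²⁺ [Ne]3s²3p¹, B²⁺ [He]2s¹.
P²⁺ loses a lone 3p electron whereas Si²⁺ must break into a filled 3s² pair, so IE_3(Si) > IE_3(P) even though P has the higher nuclear charge.
Approximate IE_3 values (kJ/mol): Si 3232, P 2914, B 3660.
So the third ionization energies run P < Si < B.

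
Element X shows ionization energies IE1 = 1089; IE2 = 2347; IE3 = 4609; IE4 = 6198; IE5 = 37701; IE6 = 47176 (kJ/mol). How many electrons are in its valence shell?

Look for the largest jump between consecutive ionization energies: IE5/IE4 ≈ 6.1, far larger than any earlier ratio.
That jump marks the point where a core electron is being removed. So the atom has 4 valence electrons.

4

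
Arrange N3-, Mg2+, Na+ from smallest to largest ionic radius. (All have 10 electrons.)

All of these have 10 electrons, so size is governed by nuclear charge alone: the more protons, the stronger the pull on the same electron cloud, and the smaller the ion.
Nuclear charges: Mg2+ (Z=12), Na+ (Z=11), N3- (Z=7).
Smallest to largest: Mg2+ < Na+ < N3-.

Mg2+ < Na+ < N3-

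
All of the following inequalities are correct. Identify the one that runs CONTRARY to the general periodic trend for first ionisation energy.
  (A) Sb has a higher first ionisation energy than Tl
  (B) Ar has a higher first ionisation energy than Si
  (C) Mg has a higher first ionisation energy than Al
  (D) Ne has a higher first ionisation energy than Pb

(C)

The general trend: first ionisation energy increases across a period and decreases down a group.
(A) Sb (period 5, group 15) vs Tl (period 6, group 13): the stated order agrees with the simple trend.
(B) Ar (period 3, group 18) vs Si (period 3, group 14): the stated order agrees with the simple trend.
(C) Mg (period 3, group 2) vs Al (period 3, group 13): the stated order contradicts the simple trend.
(D) Ne (period 2, group 18) vs Pb (period 6, group 14): the stated order agrees with the simple trend.
The exception is (C): Al's single 3p electron is easier to remove than one from Mg's filled 3s².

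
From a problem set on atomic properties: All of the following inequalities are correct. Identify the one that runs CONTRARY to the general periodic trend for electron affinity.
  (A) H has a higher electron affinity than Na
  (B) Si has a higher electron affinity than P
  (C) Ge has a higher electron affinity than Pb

(B)

The general trend: electron affinity increases across a period and decreases down a group.
(A) H (period 1, group 1) vs Na (period 3, group 1): the stated order agrees with the simple trend.
(B) Si (period 3, group 14) vs P (period 3, group 15): the stated order contradicts the simple trend.
(C) Ge (period 4, group 14) vs Pb (period 6, group 14): the stated order agrees with the simple trend.
The exception is (B): adding an electron to P's half-filled 3p³ is unfavourable, so Si (3p²) has the more exothermic EA.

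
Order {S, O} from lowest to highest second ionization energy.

S < O

The second ionization energy removes an electron from the +1 ion. For each element: S⁺ still has 5 valence electrons; O⁺ still has 5 valence electrons.
All are still removing valence electrons, so compare the +1 ions as you would atoms: IE_2 generally rises across a period (higher Z_eff) and falls down a group (larger shell), subject to the usual subshell exceptions.
Valence configurations: S⁺ [Ne]3s²3p³, O⁺ [He]2s²2p³.
Approximate IE_2 values (kJ/mol): S 2252, O 3388.
Overall IE_2 order: S < O.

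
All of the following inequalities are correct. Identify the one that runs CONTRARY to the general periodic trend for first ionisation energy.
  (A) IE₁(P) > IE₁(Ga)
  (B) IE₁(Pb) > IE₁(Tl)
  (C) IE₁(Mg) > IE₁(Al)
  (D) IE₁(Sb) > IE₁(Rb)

(C)

The general trend: first ionisation energy increases across a period and decreases down a group.
(A) P (period 3, group 15) vs Ga (period 4, group 13): the stated order agrees with the simple trend.
(B) Pb (period 6, group 14) vs Tl (period 6, group 13): the stated order agrees with the simple trend.
(C) Mg (period 3, group 2) vs Al (period 3, group 13): the stated order contradicts the simple trend.
(D) Sb (period 5, group 15) vs Rb (period 5, group 1): the stated order agrees with the simple trend.
The exception is (C): Al's single 3p electron is easier to remove than one from Mg's filled 3s².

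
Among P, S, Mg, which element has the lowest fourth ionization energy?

S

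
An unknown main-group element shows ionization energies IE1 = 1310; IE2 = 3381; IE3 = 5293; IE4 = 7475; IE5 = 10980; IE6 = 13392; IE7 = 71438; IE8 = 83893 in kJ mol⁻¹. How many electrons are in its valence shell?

Look for the largest jump between consecutive ionization energies: IE7/IE6 ≈ 5.3, far larger than any earlier ratio.
That jump marks the point where a core electron is being removed. So the atom has 6 valence electrons.

6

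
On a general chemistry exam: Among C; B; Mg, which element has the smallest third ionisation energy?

Consider each +2 ion: C²⁺ still has 2 valence electrons; B²⁺ still has 1 valence electron; Mg²⁺ is the bare [Ne] core.
Pulling an electron out of a noble-gas core costs far more than removing a remaining valence electron, so Mg sits at the high end of IE_3.
Valence configurations: C²⁺ [He]2s², B²⁺ [He]2s¹.
The numbers (kJ/mol): C 4620, B 3660, Mg 7733.
Putting it together, IE_3: B < C < Mg.

B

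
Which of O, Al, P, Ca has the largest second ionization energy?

O

IE_2 is the cost of taking one more electron from the +1 cation: O⁺ still has 5 valence electrons; Al⁺ still has 2 valence electrons; P⁺ still has 4 valence electrons; Ca⁺ still has 1 valence electron.
All are still removing valence electrons, so compare the +1 ions as you would atoms: IE_2 generally rises across a period (higher Z_eff) and falls down a group (larger shell), subject to the usual subshell exceptions.
Valence configurations: O⁺ [He]2s²2p³, Al⁺ [Ne]3s², P⁺ [Ne]3s²3p², Ca⁺ [Ar]4s¹.
The numbers (kJ/mol): O 3388, Al 1817, P 1907, Ca 1145.
Putting it together, IE_2: Ca < Al < P < O.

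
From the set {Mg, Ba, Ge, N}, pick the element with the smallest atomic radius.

N

N is in period 2, group 15; Mg is in period 3, group 2; Ge is in period 4, group 14; Ba is in period 6, group 2.
Radius decreases left→right (rising Z_eff, same n) and increases top→bottom (higher n).
Neither a single period nor a single group — weigh both effects.
Ge > N: both effects reinforce here, so Ge is clearly the larger of the two.
Mg > Ge: period and group pull opposite ways; the across-period shift dominates (139 vs 121 pm).
Ba > Mg: they share group 2; the group trend gives Ba the larger value.
For reference (pm): N 71, Mg 139, Ge 121, Ba 196.
The smallest atomic radius among these belongs to N.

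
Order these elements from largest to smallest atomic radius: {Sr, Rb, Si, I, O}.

Rb > Sr > I > Si > O

O is in period 2, group 16; Si is in period 3, group 14; Rb is in period 5, group 1; Sr is in period 5, group 2; I is in period 5, group 17.
Moving right in a period, electrons are added to the same shell under a stronger nuclear pull, so atoms get smaller; moving down, a new shell is opened and atoms get larger.
Here both period and group differ, so the two effects have to be weighed against each other.
Si > O: relative to O, both the across-period and down-group shifts push Si's atomic radius up.
I > Si: period and group pull opposite ways; the down-group shift dominates (133 vs 116 pm).
Sr > I: Sr lies to the left of I in period 5, so the across-period effect alone puts Sr larger.
Rb > Sr: Rb lies to the left of Sr in period 5, so the across-period effect alone puts Rb larger.
Tabulated atomic radius (pm): O 63, Si 116, Rb 210, Sr 185, I 133.
So from largest to smallest: Rb > Sr > I > Si > O.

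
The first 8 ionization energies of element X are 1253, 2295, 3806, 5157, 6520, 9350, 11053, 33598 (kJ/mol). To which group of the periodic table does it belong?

Group 17

Look for the largest jump between consecutive ionization energies: IE8/IE7 ≈ 3.0, far larger than any earlier ratio.
That jump marks the point where a core electron is being removed. So the atom has 7 valence electrons.
A main-group element with 7 valence electrons is in group 17.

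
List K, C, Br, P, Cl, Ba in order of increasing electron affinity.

Ba < K < P < C < Br < Cl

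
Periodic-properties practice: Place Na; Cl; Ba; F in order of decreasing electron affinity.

F is in period 2, group 17; Na is in period 3, group 1; Cl is in period 3, group 17; Ba is in period 6, group 2.
EA tends to increase across a period and decrease down a group, though the pattern is less regular than for IE or radius.
Neither a single period nor a single group — weigh both effects.
Na > Ba: period and group pull opposite ways; the down-group shift dominates (53 vs 14 kJ/mol).
F > Na: relative to Na, both the across-period and down-group shifts push F's electron affinity up.
Cl > F: this pair runs against the simple trend — see the exception note.
Note the exception: Cl has a higher electron affinity than F, contrary to the simple trend — F's small 2p subshell makes the incoming electron feel strong e⁻–e⁻ repulsion, so Cl actually releases more energy on gaining an electron.
Approximate values (kJ/mol): F 328, Na 53, Cl 349, Ba 14.
So from highest to lowest: Cl > F > Na > Ba.

Cl > F > Na > Ba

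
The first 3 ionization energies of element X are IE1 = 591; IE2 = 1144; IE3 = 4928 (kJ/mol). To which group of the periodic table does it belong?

Group 2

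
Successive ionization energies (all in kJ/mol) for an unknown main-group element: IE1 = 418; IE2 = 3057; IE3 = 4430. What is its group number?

Look for the largest jump between consecutive ionization energies: IE2/IE1 ≈ 7.3, far larger than any earlier ratio.
That jump marks the point where a core electron is being removed. So the atom has 1 valence electron.
A main-group element with 1 valence electron is in group 1.

Group 1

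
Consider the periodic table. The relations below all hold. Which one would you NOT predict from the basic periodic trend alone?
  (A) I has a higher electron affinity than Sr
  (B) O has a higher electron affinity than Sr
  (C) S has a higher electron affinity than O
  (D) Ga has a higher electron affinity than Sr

(C)

The general trend: electron affinity increases across a period and decreases down a group.
(A) I (period 5, group 17) vs Sr (period 5, group 2): the stated order agrees with the simple trend.
(B) O (period 2, group 16) vs Sr (period 5, group 2): the stated order agrees with the simple trend.
(C) S (period 3, group 16) vs O (period 2, group 16): the stated order contradicts the simple trend.
(D) Ga (period 4, group 13) vs Sr (period 5, group 2): the stated order agrees with the simple trend.
The exception is (C): the compact 2p subshell of O repels the added electron more than S's larger 3p does.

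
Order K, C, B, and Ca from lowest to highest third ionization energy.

Consider each +2 ion: K²⁺ is already 1 electron into the core; C²⁺ still has 2 valence electrons; B²⁺ still has 1 valence electron; Ca²⁺ is the bare [Ar] core.
Usually core removal costs more than valence removal, but here the competition is close: a tightly held n=2 valence electron can cost more to remove than an n=3 core electron, so the actual values have to decide it.
Valence configurations: C²⁺ [He]2s², B²⁺ [He]2s¹.
The numbers (kJ/mol): K 4420, C 4620, B 3660, Ca 4912.
Overall IE_3 order: B < K < C < Ca.

B < K < C < Ca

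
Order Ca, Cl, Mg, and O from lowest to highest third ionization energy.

Cl < Ca < O < Mg

IE_3 is the cost of taking one more electron from the +2 cation: Ca²⁺ is the bare [Ar] core; Cl²⁺ still has 5 valence electrons; Mg²⁺ is the bare [Ne] core; O²⁺ still has 4 valence electrons.
Usually core removal costs more than valence removal, but here the competition is close: a tightly held n=2 valence electron can cost more to remove than an n=3 core electron, so the actual values have to decide it.
Valence configurations: Cl²⁺ [Ne]3s²3p³, O²⁺ [He]2s²2p².
The numbers (kJ/mol): Ca 4912, Cl 3822, Mg 7733, O 5300.
Hence IE_3: Cl < Ca < O < Mg.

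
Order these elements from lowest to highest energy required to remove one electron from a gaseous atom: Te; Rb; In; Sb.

Rb < In < Sb < Te

Rb is in period 5, group 1; In is in period 5, group 13; Sb is in period 5, group 15; Te is in period 5, group 16.
Across a period the outer electron is held more tightly (higher IE₁); down a group it sits in a higher shell, more shielded, and comes off more easily.
All lie in period 5, so first ionization energy increases left to right.
So from lowest to highest: Rb < In < Sb < Te.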